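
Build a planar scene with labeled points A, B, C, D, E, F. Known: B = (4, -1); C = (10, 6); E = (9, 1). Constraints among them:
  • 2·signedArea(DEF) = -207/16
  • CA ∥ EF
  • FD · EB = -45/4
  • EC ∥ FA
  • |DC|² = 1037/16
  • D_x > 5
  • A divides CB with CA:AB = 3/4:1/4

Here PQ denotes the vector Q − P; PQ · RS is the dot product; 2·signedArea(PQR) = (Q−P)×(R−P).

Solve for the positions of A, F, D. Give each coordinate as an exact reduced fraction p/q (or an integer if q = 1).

1. A_x = 11/2  [A divides CB with CA:AB = 3/4:1/4]
2. A_y = 3/4  [A divides CB with CA:AB = 3/4:1/4]
   → A = (11/2, 3/4)
3. F_x = 9/2  [EC ∥ FA ∩ CA ∥ EF]
4. F_y = -17/4  [EC ∥ FA ∩ CA ∥ EF]
   → F = (9/2, -17/4)
5. D_x = 21/4  [2·signedArea(DEF) = -207/16 ∩ FD · EB = -45/4]
6. D_y = -1/2  [2·signedArea(DEF) = -207/16 ∩ FD · EB = -45/4]
   → D = (21/4, -1/2)

A = (11/2, 3/4)
D = (21/4, -1/2)
F = (9/2, -17/4)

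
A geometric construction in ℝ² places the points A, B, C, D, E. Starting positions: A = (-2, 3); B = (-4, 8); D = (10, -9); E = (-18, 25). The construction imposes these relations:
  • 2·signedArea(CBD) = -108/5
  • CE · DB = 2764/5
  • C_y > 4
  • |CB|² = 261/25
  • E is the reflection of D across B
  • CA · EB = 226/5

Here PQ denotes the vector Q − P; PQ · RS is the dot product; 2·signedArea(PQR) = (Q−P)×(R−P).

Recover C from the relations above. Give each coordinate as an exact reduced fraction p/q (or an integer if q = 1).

C = (-14/5, 5)

1. C_x = -14/5  [2·signedArea(CBD) = -108/5 ∩ CE · DB = 2764/5]
2. C_y = 5  [2·signedArea(CBD) = -108/5 ∩ CE · DB = 2764/5]
   → C = (-14/5, 5)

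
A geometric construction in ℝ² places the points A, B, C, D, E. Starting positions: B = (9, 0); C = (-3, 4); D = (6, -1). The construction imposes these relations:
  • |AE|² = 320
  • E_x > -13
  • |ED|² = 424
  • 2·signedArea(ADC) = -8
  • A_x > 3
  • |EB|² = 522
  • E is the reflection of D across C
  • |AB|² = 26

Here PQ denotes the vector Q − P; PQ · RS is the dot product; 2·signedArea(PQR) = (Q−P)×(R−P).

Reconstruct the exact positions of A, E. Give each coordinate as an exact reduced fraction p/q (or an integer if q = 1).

A = (4, 1)
E = (-12, 9)

1. E_x = -12  [E is the reflection of D across C]
2. E_y = 9  [E is the reflection of D across C]
   → E = (-12, 9)
3. A_x = 4  [line -5·x + -9·y + 29 = 0 ∩ |AE|² = 320]
4. A_y = 1  [line -5·x + -9·y + 29 = 0 ∩ |AE|² = 320]
   → A = (4, 1)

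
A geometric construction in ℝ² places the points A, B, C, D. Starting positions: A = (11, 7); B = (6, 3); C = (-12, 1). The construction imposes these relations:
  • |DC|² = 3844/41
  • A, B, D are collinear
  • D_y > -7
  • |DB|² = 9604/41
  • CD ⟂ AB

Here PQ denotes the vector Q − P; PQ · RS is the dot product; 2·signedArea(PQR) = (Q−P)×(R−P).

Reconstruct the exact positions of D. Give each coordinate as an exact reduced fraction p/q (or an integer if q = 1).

1. D_x = -244/41  [A, B, D are collinear ∩ CD ⟂ AB]
2. D_y = -269/41  [A, B, D are collinear ∩ CD ⟂ AB]
   → D = (-244/41, -269/41)

D = (-244/41, -269/41)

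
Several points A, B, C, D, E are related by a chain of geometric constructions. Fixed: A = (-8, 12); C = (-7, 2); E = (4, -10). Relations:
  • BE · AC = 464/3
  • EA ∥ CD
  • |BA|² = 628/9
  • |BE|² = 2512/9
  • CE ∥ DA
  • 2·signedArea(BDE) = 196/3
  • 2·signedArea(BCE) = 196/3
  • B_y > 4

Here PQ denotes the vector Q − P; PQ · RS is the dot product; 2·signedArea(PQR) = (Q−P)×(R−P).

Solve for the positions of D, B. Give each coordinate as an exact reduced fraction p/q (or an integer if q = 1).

1. D_x = -19  [CE ∥ DA ∩ EA ∥ CD]
2. D_y = 24  [CE ∥ DA ∩ EA ∥ CD]
   → D = (-19, 24)
3. B_x = -4  [2·signedArea(BCE) = 196/3 ∩ BE · AC = 464/3]
4. B_y = 14/3  [2·signedArea(BCE) = 196/3 ∩ BE · AC = 464/3]
   → B = (-4, 14/3)

B = (-4, 14/3)
D = (-19, 24)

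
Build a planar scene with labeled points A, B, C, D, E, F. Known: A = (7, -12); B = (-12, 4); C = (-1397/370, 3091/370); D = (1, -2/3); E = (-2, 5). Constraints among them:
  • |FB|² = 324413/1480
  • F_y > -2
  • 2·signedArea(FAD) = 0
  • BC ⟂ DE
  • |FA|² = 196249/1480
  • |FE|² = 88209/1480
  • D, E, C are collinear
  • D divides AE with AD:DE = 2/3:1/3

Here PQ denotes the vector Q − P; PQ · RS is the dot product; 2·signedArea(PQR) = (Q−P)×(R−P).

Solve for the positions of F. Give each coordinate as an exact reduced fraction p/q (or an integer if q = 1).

F = (1193/740, -1349/740)

1. F_x = 1193/740  [line -34/3·x + -6·y + 22/3 = 0 ∩ |FA|² = 196249/1480]
2. F_y = -1349/740  [line -34/3·x + -6·y + 22/3 = 0 ∩ |FA|² = 196249/1480]
   → F = (1193/740, -1349/740)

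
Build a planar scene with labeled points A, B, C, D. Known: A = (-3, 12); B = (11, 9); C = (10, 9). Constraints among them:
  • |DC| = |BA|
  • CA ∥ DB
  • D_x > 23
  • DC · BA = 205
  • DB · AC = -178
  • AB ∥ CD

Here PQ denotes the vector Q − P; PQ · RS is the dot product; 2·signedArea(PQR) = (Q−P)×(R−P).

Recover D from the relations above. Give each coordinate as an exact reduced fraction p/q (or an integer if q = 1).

D = (24, 6)

1. D_x = 24  [CA ∥ DB ∩ AB ∥ CD]
2. D_y = 6  [CA ∥ DB ∩ AB ∥ CD]
   → D = (24, 6)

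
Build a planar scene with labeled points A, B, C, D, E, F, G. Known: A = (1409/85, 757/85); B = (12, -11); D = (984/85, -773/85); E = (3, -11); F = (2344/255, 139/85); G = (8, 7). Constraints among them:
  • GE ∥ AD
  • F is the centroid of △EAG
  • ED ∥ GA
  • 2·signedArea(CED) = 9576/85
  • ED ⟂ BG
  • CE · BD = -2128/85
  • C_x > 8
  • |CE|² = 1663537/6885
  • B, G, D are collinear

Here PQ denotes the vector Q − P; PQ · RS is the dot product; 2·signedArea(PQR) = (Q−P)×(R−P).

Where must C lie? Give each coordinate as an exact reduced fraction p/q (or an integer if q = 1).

1. C_x = 6728/765  [line -162/85·x + 729/85·y + -63/5 = 0 ∩ |CE|² = 1663537/6885]
2. C_y = 291/85  [line -162/85·x + 729/85·y + -63/5 = 0 ∩ |CE|² = 1663537/6885]
   → C = (6728/765, 291/85)

C = (6728/765, 291/85)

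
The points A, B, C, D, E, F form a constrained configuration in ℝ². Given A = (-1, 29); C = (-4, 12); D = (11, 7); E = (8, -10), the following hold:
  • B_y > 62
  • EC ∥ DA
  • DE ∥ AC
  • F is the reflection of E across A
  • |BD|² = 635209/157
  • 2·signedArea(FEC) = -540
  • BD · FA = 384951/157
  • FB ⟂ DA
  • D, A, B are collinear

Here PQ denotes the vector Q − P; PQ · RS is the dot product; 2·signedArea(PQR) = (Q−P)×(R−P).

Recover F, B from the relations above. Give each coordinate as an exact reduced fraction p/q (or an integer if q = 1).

B = (-3055/157, 9866/157)
F = (-10, 68)

1. F_x = -10  [F is the reflection of E across A]
2. F_y = 68  [F is the reflection of E across A]
   → F = (-10, 68)
3. B_x = -3055/157  [D, A, B are collinear ∩ FB ⟂ DA]
4. B_y = 9866/157  [D, A, B are collinear ∩ FB ⟂ DA]
   → B = (-3055/157, 9866/157)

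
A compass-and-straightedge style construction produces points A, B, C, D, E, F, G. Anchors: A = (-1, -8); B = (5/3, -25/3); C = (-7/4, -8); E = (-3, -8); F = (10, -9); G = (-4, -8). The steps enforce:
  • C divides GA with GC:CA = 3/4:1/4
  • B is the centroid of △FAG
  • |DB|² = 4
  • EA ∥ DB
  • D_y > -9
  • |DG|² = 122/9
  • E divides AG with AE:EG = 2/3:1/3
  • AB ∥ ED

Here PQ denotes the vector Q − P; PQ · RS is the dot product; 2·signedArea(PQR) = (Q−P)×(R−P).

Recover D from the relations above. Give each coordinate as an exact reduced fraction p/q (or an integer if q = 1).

1. D_x = -1/3  [EA ∥ DB ∩ AB ∥ ED]
2. D_y = -25/3  [EA ∥ DB ∩ AB ∥ ED]
   → D = (-1/3, -25/3)

D = (-1/3, -25/3)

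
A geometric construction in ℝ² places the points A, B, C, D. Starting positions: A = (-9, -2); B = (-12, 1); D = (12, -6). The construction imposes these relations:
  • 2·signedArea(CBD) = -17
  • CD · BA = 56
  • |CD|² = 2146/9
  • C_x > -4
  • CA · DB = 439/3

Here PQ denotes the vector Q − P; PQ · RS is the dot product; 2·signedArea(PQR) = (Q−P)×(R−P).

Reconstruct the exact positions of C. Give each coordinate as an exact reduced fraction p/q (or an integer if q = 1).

1. C_x = -3  [CD · BA = 56 ∩ 2·signedArea(CBD) = -17]
2. C_y = -7/3  [CD · BA = 56 ∩ 2·signedArea(CBD) = -17]
   → C = (-3, -7/3)

C = (-3, -7/3)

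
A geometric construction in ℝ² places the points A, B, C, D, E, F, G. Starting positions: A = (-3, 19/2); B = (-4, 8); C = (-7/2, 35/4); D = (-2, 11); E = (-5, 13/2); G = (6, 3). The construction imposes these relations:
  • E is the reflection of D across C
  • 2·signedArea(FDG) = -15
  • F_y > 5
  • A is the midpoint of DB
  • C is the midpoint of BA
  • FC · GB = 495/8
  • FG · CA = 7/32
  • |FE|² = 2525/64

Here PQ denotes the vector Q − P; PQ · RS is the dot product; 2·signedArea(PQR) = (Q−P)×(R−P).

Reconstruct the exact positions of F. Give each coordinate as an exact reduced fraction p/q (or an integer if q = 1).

F = (5/4, 47/8)

1. F_x = 5/4  [FC · GB = 495/8 ∩ FG · CA = 7/32]
2. F_y = 47/8  [FC · GB = 495/8 ∩ FG · CA = 7/32]
   → F = (5/4, 47/8)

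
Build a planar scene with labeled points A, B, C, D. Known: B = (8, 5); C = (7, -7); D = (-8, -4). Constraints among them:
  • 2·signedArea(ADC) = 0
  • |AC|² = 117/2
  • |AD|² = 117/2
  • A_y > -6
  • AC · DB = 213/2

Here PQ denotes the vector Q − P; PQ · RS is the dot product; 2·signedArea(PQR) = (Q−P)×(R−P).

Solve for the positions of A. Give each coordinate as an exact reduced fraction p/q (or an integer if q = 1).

1. A_x = -1/2  [2·signedArea(ADC) = 0 ∩ AC · DB = 213/2]
2. A_y = -11/2  [2·signedArea(ADC) = 0 ∩ AC · DB = 213/2]
   → A = (-1/2, -11/2)

A = (-1/2, -11/2)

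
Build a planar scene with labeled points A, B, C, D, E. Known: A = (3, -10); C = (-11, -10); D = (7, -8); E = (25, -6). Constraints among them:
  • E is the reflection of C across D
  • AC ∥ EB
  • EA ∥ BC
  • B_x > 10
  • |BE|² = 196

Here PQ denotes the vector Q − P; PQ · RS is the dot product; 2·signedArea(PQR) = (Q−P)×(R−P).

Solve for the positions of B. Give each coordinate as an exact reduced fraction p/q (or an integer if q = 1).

1. B_x = 11  [EA ∥ BC ∩ AC ∥ EB]
2. B_y = -6  [EA ∥ BC ∩ AC ∥ EB]
   → B = (11, -6)

B = (11, -6)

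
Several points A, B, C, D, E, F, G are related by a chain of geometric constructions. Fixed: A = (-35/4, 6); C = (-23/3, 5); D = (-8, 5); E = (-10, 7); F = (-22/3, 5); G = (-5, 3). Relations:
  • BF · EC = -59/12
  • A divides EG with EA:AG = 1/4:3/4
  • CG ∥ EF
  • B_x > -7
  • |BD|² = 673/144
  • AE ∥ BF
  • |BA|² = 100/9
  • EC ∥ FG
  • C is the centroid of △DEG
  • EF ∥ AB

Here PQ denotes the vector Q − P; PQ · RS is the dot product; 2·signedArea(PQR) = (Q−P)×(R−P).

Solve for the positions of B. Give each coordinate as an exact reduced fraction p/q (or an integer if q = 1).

1. B_x = -73/12  [AE ∥ BF ∩ EF ∥ AB]
2. B_y = 4  [AE ∥ BF ∩ EF ∥ AB]
   → B = (-73/12, 4)

B = (-73/12, 4)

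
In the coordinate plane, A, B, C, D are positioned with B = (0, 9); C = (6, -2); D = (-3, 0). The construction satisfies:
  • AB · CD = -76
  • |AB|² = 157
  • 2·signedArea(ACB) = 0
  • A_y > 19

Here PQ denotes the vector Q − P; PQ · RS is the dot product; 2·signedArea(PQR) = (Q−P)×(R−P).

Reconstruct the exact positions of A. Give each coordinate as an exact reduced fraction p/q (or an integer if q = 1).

A = (-6, 20)

1. A_x = -6  [2·signedArea(ACB) = 0 ∩ AB · CD = -76]
2. A_y = 20  [2·signedArea(ACB) = 0 ∩ AB · CD = -76]
   → A = (-6, 20)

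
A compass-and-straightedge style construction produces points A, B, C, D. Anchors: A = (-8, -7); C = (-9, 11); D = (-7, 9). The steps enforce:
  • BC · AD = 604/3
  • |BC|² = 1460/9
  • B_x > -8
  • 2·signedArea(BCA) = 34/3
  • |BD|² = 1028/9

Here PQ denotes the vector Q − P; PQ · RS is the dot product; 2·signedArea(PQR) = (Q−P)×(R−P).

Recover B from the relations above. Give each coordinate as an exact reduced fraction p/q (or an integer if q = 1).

B = (-23/3, -5/3)

1. B_x = -23/3  [2·signedArea(BCA) = 34/3 ∩ BC · AD = 604/3]
2. B_y = -5/3  [2·signedArea(BCA) = 34/3 ∩ BC · AD = 604/3]
   → B = (-23/3, -5/3)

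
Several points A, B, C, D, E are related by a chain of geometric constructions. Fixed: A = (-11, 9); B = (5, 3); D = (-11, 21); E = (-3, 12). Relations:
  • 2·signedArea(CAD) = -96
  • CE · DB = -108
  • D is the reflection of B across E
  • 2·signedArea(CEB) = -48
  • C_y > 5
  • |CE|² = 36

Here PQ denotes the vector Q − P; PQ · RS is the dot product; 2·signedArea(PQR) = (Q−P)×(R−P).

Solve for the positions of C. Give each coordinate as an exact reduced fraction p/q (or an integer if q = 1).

1. C_x = -3  [CE · DB = -108 ∩ 2·signedArea(CEB) = -48]
2. C_y = 6  [CE · DB = -108 ∩ 2·signedArea(CEB) = -48]
   → C = (-3, 6)

C = (-3, 6)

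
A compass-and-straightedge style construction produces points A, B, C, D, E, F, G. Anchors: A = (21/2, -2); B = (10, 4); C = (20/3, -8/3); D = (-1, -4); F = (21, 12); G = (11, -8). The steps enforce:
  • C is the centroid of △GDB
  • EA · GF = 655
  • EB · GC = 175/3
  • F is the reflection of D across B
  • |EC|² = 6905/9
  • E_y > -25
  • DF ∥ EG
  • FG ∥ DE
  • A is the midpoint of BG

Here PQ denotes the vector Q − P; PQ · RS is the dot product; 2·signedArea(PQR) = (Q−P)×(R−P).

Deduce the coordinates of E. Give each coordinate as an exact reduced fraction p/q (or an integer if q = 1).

E = (-11, -24)

1. E_x = -11  [DF ∥ EG ∩ FG ∥ DE]
2. E_y = -24  [DF ∥ EG ∩ FG ∥ DE]
   → E = (-11, -24)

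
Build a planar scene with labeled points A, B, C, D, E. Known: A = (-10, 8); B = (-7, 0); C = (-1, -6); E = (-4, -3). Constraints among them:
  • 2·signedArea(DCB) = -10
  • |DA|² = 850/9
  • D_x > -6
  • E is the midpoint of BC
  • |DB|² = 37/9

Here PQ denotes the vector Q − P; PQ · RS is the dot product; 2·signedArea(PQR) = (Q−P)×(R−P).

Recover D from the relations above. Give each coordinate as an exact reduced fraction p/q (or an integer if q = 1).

D = (-5, -1/3)

1. D_x = -5  [line -6·x + -6·y + -32 = 0 ∩ |DA|² = 850/9]
2. D_y = -1/3  [line -6·x + -6·y + -32 = 0 ∩ |DA|² = 850/9]
   → D = (-5, -1/3)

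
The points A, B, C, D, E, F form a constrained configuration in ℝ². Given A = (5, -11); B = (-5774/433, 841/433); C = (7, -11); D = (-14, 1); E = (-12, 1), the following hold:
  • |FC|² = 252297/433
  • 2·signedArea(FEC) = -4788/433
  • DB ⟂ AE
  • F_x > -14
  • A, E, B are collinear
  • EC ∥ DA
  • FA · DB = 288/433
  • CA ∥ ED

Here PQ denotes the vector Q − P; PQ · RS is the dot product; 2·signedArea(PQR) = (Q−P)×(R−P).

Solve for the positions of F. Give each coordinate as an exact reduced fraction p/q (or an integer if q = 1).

F = (-5918/433, 637/433)

1. F_x = -5918/433  [FA · DB = 288/433 ∩ 2·signedArea(FEC) = -4788/433]
2. F_y = 637/433  [FA · DB = 288/433 ∩ 2·signedArea(FEC) = -4788/433]
   → F = (-5918/433, 637/433)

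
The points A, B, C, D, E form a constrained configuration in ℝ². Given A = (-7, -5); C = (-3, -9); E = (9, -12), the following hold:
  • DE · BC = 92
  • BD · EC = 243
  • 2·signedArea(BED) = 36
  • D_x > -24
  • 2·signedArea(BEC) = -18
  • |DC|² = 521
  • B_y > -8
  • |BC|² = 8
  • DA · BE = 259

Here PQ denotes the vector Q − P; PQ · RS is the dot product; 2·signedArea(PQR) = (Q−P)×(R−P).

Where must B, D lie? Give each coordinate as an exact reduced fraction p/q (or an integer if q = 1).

1. B_x = -5  [line -3·x + -12·y + -99 = 0 ∩ |BC|² = 8]
2. B_y = -7  [line -3·x + -12·y + -99 = 0 ∩ |BC|² = 8]
   → B = (-5, -7)
3. D_x = -23  [DE · BC = 92 ∩ DA · BE = 259]
4. D_y = 2  [DE · BC = 92 ∩ DA · BE = 259]
   → D = (-23, 2)

B = (-5, -7)
D = (-23, 2)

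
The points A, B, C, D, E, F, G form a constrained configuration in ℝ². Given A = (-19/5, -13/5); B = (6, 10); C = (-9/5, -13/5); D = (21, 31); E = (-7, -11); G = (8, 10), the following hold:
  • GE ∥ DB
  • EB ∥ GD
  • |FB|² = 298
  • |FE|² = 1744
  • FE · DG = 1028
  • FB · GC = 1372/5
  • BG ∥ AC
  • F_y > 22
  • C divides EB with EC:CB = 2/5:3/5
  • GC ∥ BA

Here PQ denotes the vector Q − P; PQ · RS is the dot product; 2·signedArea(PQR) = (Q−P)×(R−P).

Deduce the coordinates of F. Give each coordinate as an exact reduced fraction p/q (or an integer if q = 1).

1. F_x = 89/5  [FE · DG = 1028 ∩ FB · GC = 1372/5]
2. F_y = 113/5  [FE · DG = 1028 ∩ FB · GC = 1372/5]
   → F = (89/5, 113/5)

F = (89/5, 113/5)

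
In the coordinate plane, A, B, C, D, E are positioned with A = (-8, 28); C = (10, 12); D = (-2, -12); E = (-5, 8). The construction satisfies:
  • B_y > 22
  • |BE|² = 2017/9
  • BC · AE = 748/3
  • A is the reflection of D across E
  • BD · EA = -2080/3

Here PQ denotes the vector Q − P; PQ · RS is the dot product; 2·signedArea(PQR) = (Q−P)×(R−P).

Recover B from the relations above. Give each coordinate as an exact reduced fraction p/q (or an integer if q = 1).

1. B_x = -2  [line 3·x + -20·y + 1378/3 = 0 ∩ |BE|² = 2017/9]
2. B_y = 68/3  [line 3·x + -20·y + 1378/3 = 0 ∩ |BE|² = 2017/9]
   → B = (-2, 68/3)

B = (-2, 68/3)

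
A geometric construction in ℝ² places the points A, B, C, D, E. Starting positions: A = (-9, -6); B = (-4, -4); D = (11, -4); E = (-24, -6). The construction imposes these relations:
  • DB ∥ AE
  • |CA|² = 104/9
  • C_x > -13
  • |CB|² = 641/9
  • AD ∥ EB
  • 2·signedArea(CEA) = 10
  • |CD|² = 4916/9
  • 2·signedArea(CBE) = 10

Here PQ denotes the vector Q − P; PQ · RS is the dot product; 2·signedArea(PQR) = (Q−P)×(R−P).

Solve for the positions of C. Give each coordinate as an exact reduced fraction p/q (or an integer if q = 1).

1. C_x = -37/3  [2·signedArea(CEA) = 10 ∩ 2·signedArea(CBE) = 10]
2. C_y = -16/3  [2·signedArea(CEA) = 10 ∩ 2·signedArea(CBE) = 10]
   → C = (-37/3, -16/3)

C = (-37/3, -16/3)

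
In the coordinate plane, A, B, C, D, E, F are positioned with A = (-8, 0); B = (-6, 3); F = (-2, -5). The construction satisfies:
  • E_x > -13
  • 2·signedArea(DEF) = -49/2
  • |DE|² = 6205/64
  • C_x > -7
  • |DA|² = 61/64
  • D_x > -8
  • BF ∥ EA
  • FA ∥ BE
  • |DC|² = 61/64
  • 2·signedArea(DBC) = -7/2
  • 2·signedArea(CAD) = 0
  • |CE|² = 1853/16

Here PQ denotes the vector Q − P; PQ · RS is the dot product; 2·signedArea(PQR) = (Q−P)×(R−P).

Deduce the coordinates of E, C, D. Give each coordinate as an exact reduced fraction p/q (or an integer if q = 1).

C = (-13/2, -5/4)
D = (-29/4, -5/8)
E = (-12, 8)

1. E_x = -12  [BF ∥ EA ∩ FA ∥ BE]
2. E_y = 8  [BF ∥ EA ∩ FA ∥ BE]
   → E = (-12, 8)
3. D_x = -29/4  [line 13·x + 10·y + 201/2 = 0 ∩ |DE|² = 6205/64]
4. D_y = -5/8  [line 13·x + 10·y + 201/2 = 0 ∩ |DE|² = 6205/64]
   → D = (-29/4, -5/8)
5. C_x = -13/2  [2·signedArea(CAD) = 0 ∩ 2·signedArea(DBC) = -7/2]
6. C_y = -5/4  [2·signedArea(CAD) = 0 ∩ 2·signedArea(DBC) = -7/2]
   → C = (-13/2, -5/4)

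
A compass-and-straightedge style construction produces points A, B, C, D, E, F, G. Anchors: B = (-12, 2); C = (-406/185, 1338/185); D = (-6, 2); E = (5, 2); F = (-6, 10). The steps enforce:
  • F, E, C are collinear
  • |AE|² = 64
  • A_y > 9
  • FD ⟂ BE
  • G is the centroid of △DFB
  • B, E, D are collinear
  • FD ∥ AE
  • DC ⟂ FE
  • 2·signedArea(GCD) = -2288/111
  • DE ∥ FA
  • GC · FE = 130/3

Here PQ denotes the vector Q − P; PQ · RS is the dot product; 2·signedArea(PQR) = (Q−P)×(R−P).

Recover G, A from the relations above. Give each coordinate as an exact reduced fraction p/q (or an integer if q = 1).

A = (5, 10)
G = (-8, 14/3)

1. G_x = -8  [G is the centroid of △DFB]
2. G_y = 14/3  [G is the centroid of △DFB]
   → G = (-8, 14/3)
3. A_x = 5  [FD ∥ AE ∩ DE ∥ FA]
4. A_y = 10  [FD ∥ AE ∩ DE ∥ FA]
   → A = (5, 10)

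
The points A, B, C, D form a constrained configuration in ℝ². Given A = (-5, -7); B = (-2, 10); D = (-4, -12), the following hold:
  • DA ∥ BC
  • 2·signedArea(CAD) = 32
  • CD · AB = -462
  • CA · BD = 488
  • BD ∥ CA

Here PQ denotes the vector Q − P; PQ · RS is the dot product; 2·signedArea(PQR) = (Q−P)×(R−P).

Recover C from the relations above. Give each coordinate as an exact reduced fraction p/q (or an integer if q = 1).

1. C_x = -3  [BD ∥ CA ∩ DA ∥ BC]
2. C_y = 15  [BD ∥ CA ∩ DA ∥ BC]
   → C = (-3, 15)

C = (-3, 15)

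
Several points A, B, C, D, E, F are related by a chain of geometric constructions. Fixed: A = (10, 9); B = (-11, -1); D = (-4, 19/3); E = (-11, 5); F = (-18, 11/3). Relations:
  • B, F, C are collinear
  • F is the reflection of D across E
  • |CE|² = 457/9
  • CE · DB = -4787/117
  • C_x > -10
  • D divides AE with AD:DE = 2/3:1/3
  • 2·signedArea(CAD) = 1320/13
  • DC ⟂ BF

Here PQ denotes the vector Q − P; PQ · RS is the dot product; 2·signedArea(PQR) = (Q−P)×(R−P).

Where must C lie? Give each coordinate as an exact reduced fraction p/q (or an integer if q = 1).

1. C_x = -124/13  [B, F, C are collinear ∩ DC ⟂ BF]
2. C_y = -77/39  [B, F, C are collinear ∩ DC ⟂ BF]
   → C = (-124/13, -77/39)

C = (-124/13, -77/39)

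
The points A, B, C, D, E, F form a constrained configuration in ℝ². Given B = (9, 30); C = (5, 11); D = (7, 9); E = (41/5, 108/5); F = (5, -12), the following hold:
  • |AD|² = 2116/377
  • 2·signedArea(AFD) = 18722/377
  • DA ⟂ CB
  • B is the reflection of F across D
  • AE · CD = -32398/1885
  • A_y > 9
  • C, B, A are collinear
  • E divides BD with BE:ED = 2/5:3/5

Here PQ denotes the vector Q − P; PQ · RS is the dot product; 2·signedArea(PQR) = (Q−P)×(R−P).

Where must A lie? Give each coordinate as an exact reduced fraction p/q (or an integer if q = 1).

A = (1765/377, 3577/377)

1. A_x = 1765/377  [C, B, A are collinear ∩ DA ⟂ CB]
2. A_y = 3577/377  [C, B, A are collinear ∩ DA ⟂ CB]
   → A = (1765/377, 3577/377)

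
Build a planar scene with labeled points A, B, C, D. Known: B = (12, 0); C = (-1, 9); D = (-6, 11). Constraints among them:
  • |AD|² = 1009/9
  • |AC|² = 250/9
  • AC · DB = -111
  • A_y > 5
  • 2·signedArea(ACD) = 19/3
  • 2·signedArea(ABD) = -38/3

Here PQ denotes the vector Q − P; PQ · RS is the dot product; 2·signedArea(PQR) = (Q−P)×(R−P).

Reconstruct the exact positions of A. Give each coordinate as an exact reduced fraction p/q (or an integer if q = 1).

1. A_x = 10/3  [2·signedArea(ACD) = 19/3 ∩ 2·signedArea(ABD) = -38/3]
2. A_y = 6  [2·signedArea(ACD) = 19/3 ∩ 2·signedArea(ABD) = -38/3]
   → A = (10/3, 6)

A = (10/3, 6)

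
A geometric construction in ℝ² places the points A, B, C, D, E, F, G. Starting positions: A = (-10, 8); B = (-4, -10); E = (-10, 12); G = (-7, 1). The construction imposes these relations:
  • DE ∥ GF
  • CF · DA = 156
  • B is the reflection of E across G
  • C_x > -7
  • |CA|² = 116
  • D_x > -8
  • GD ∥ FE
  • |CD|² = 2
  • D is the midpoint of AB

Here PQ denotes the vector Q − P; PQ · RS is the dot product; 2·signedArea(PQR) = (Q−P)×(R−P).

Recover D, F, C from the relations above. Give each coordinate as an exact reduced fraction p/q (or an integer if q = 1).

1. D_x = -7  [D is the midpoint of AB]
2. D_y = -1  [D is the midpoint of AB]
   → D = (-7, -1)
3. F_x = -10  [GD ∥ FE ∩ DE ∥ GF]
4. F_y = 14  [GD ∥ FE ∩ DE ∥ GF]
   → F = (-10, 14)
5. C_x = -6  [line 3·x + -9·y + 0 = 0 ∩ |CA|² = 116]
6. C_y = -2  [line 3·x + -9·y + 0 = 0 ∩ |CA|² = 116]
   → C = (-6, -2)

C = (-6, -2)
D = (-7, -1)
F = (-10, 14)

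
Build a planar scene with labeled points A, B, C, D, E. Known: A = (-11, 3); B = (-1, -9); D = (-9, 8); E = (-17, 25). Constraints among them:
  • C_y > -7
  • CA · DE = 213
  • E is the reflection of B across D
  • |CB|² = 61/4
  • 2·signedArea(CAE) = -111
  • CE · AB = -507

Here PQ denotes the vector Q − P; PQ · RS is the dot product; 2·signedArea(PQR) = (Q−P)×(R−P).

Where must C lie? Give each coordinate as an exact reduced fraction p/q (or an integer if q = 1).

C = (-7/2, -6)

1. C_x = -7/2  [CE · AB = -507 ∩ 2·signedArea(CAE) = -111]
2. C_y = -6  [CE · AB = -507 ∩ 2·signedArea(CAE) = -111]
   → C = (-7/2, -6)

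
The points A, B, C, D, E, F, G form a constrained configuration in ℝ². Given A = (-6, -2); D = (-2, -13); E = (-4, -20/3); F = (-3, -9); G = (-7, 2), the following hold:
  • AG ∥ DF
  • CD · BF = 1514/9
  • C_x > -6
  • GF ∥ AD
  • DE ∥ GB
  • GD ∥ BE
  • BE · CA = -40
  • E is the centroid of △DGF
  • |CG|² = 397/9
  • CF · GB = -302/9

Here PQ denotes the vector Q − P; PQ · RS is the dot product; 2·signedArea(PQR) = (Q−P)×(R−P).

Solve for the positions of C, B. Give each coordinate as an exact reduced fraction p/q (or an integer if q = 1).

B = (-9, 25/3)
C = (-5, -13/3)

1. B_x = -9  [GD ∥ BE ∩ DE ∥ GB]
2. B_y = 25/3  [GD ∥ BE ∩ DE ∥ GB]
   → B = (-9, 25/3)
3. C_x = -5  [CF · GB = -302/9 ∩ CD · BF = 1514/9]
4. C_y = -13/3  [CF · GB = -302/9 ∩ CD · BF = 1514/9]
   → C = (-5, -13/3)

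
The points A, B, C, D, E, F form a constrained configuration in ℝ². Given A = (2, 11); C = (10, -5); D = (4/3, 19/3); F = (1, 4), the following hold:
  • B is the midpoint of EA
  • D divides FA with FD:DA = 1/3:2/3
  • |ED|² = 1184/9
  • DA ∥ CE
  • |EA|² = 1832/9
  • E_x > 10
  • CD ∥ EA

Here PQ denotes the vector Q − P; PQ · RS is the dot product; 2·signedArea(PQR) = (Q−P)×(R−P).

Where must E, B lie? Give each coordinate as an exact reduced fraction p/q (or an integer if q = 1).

1. E_x = 32/3  [CD ∥ EA ∩ DA ∥ CE]
2. E_y = -1/3  [CD ∥ EA ∩ DA ∥ CE]
   → E = (32/3, -1/3)
3. B_x = 19/3  [B is the midpoint of EA]
4. B_y = 16/3  [B is the midpoint of EA]
   → B = (19/3, 16/3)

B = (19/3, 16/3)
E = (32/3, -1/3)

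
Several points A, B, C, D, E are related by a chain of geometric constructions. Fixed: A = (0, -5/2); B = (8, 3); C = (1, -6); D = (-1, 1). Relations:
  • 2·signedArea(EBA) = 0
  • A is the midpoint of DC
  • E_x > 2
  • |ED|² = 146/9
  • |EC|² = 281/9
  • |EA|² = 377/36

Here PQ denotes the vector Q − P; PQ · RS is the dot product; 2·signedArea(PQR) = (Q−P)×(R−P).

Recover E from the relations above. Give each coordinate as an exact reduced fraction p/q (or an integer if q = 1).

E = (8/3, -2/3)

1. E_x = 8/3  [line 11/2·x + -8·y + -20 = 0 ∩ |ED|² = 146/9]
2. E_y = -2/3  [line 11/2·x + -8·y + -20 = 0 ∩ |ED|² = 146/9]
   → E = (8/3, -2/3)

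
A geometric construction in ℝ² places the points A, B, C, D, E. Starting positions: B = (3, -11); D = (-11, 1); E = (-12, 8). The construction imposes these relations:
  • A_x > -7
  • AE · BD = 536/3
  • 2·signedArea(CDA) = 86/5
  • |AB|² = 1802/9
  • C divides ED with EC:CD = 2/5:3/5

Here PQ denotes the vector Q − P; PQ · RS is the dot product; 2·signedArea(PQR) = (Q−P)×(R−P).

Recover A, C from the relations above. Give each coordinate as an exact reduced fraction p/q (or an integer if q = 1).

A = (-20/3, -2/3)
C = (-58/5, 26/5)

1. A_x = -20/3  [line 14·x + -12·y + 256/3 = 0 ∩ |AB|² = 1802/9]
2. A_y = -2/3  [line 14·x + -12·y + 256/3 = 0 ∩ |AB|² = 1802/9]
   → A = (-20/3, -2/3)
3. C_x = -58/5  [C divides ED with EC:CD = 2/5:3/5]
4. C_y = 26/5  [C divides ED with EC:CD = 2/5:3/5]
   → C = (-58/5, 26/5)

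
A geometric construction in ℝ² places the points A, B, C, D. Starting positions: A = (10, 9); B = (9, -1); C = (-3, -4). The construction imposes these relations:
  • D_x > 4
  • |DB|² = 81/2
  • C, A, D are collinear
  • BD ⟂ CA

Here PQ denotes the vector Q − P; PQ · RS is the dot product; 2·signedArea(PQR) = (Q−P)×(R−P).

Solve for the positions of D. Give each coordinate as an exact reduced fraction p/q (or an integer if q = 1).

D = (9/2, 7/2)

1. D_x = 9/2  [C, A, D are collinear ∩ BD ⟂ CA]
2. D_y = 7/2  [C, A, D are collinear ∩ BD ⟂ CA]
   → D = (9/2, 7/2)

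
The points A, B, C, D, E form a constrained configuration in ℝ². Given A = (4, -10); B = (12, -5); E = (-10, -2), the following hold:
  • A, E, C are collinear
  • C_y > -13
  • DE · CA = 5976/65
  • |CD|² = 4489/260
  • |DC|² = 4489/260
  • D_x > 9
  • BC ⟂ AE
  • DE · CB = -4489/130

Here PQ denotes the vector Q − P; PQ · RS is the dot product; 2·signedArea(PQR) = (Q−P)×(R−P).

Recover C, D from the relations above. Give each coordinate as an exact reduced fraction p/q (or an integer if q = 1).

C = (512/65, -794/65)
D = (646/65, -1119/130)

1. C_x = 512/65  [A, E, C are collinear ∩ BC ⟂ AE]
2. C_y = -794/65  [A, E, C are collinear ∩ BC ⟂ AE]
   → C = (512/65, -794/65)
3. D_x = 646/65  [DE · CA = 5976/65 ∩ DE · CB = -4489/130]
4. D_y = -1119/130  [DE · CA = 5976/65 ∩ DE · CB = -4489/130]
   → D = (646/65, -1119/130)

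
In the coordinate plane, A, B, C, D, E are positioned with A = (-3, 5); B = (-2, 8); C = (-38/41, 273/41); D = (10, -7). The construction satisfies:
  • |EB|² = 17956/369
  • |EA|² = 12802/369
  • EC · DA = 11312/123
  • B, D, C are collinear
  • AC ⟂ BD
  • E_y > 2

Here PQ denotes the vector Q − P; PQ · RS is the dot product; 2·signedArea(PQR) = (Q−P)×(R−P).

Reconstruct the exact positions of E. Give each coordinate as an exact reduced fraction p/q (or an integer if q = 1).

1. E_x = 290/123  [line 13·x + -12·y + -2/123 = 0 ∩ |EA|² = 12802/369]
2. E_y = 314/123  [line 13·x + -12·y + -2/123 = 0 ∩ |EA|² = 12802/369]
   → E = (290/123, 314/123)

E = (290/123, 314/123)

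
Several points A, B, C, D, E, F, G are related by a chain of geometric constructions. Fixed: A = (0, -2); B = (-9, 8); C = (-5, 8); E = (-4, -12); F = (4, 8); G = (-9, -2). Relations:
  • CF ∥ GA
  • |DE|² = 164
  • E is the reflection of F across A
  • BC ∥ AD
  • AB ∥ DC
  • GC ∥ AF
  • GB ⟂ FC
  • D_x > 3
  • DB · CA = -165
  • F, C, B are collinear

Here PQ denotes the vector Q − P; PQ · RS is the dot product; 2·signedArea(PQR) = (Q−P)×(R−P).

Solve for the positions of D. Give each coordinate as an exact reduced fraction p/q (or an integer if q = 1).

D = (4, -2)

1. D_x = 4  [AB ∥ DC ∩ BC ∥ AD]
2. D_y = -2  [AB ∥ DC ∩ BC ∥ AD]
   → D = (4, -2)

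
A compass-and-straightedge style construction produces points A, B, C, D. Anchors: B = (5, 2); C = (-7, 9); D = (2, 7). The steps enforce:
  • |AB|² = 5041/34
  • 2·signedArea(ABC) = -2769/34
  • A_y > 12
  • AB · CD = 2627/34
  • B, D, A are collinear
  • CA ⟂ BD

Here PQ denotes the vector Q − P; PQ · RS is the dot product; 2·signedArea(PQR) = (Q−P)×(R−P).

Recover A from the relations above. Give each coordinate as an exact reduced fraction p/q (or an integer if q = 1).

1. A_x = -43/34  [B, D, A are collinear ∩ CA ⟂ BD]
2. A_y = 423/34  [B, D, A are collinear ∩ CA ⟂ BD]
   → A = (-43/34, 423/34)

A = (-43/34, 423/34)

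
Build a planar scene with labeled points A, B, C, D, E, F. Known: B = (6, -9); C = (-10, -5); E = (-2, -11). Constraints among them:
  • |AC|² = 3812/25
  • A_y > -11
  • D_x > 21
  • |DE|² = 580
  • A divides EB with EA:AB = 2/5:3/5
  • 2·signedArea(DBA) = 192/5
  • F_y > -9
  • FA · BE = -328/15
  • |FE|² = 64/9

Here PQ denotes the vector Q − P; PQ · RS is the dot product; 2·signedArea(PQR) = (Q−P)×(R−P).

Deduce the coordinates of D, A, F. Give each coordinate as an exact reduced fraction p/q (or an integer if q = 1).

1. A_x = 6/5  [A divides EB with EA:AB = 2/5:3/5]
2. A_y = -51/5  [A divides EB with EA:AB = 2/5:3/5]
   → A = (6/5, -51/5)
3. F_x = -2  [line 8·x + 2·y + 98/3 = 0 ∩ |FE|² = 64/9]
4. F_y = -25/3  [line 8·x + 2·y + 98/3 = 0 ∩ |FE|² = 64/9]
   → F = (-2, -25/3)
5. D_x = 22  [line 6/5·x + -24/5·y + -444/5 = 0 ∩ |DE|² = 580]
6. D_y = -13  [line 6/5·x + -24/5·y + -444/5 = 0 ∩ |DE|² = 580]
   → D = (22, -13)

A = (6/5, -51/5)
D = (22, -13)
F = (-2, -25/3)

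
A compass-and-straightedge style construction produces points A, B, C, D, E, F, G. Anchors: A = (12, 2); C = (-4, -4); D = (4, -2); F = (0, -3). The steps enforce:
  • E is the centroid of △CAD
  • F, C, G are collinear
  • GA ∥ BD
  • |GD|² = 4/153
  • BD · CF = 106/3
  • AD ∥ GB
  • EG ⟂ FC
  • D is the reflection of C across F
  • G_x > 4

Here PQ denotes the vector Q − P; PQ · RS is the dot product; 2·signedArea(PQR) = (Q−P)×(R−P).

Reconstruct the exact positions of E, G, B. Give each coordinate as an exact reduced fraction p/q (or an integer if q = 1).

B = (-196/51, -304/51)
E = (4, -4/3)
G = (212/51, -100/51)

1. E_x = 4  [E is the centroid of △CAD]
2. E_y = -4/3  [E is the centroid of △CAD]
   → E = (4, -4/3)
3. G_x = 212/51  [F, C, G are collinear ∩ EG ⟂ FC]
4. G_y = -100/51  [F, C, G are collinear ∩ EG ⟂ FC]
   → G = (212/51, -100/51)
5. B_x = -196/51  [GA ∥ BD ∩ AD ∥ GB]
6. B_y = -304/51  [GA ∥ BD ∩ AD ∥ GB]
   → B = (-196/51, -304/51)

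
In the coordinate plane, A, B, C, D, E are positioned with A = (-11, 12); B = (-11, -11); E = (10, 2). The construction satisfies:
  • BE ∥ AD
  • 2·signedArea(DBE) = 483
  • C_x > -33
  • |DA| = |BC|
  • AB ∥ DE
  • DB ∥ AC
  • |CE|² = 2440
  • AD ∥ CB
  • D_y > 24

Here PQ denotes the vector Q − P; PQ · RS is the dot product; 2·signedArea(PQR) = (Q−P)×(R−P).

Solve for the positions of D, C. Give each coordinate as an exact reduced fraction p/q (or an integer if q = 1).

1. D_x = 10  [AB ∥ DE ∩ BE ∥ AD]
2. D_y = 25  [AB ∥ DE ∩ BE ∥ AD]
   → D = (10, 25)
3. C_x = -32  [AD ∥ CB ∩ DB ∥ AC]
4. C_y = -24  [AD ∥ CB ∩ DB ∥ AC]
   → C = (-32, -24)

C = (-32, -24)
D = (10, 25)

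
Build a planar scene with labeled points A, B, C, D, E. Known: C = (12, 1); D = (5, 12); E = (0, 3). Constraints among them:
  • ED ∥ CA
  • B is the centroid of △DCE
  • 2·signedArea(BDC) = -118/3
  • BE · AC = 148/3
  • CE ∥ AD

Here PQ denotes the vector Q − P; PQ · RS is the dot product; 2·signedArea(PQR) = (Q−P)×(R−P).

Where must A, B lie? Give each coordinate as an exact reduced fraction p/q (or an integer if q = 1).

A = (17, 10)
B = (17/3, 16/3)

1. A_x = 17  [CE ∥ AD ∩ ED ∥ CA]
2. A_y = 10  [CE ∥ AD ∩ ED ∥ CA]
   → A = (17, 10)
3. B_x = 17/3  [B is the centroid of △DCE]
4. B_y = 16/3  [B is the centroid of △DCE]
   → B = (17/3, 16/3)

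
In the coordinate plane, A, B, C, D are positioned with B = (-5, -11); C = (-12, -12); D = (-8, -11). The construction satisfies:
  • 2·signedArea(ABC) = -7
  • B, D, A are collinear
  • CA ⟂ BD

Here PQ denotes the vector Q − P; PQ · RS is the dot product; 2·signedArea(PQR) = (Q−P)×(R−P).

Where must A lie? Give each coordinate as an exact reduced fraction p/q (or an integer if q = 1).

1. A_x = -12  [B, D, A are collinear ∩ CA ⟂ BD]
2. A_y = -11  [B, D, A are collinear ∩ CA ⟂ BD]
   → A = (-12, -11)

A = (-12, -11)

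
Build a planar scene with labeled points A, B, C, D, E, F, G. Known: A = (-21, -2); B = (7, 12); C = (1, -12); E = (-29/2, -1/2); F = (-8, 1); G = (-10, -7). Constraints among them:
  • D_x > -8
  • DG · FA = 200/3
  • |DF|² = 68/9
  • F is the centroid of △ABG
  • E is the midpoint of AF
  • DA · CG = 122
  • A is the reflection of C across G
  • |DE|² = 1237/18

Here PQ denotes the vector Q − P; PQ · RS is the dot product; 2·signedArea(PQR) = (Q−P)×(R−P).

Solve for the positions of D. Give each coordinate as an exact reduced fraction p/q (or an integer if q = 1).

D = (-22/3, 11/3)

1. D_x = -22/3  [DA · CG = 122 ∩ DG · FA = 200/3]
2. D_y = 11/3  [DA · CG = 122 ∩ DG · FA = 200/3]
   → D = (-22/3, 11/3)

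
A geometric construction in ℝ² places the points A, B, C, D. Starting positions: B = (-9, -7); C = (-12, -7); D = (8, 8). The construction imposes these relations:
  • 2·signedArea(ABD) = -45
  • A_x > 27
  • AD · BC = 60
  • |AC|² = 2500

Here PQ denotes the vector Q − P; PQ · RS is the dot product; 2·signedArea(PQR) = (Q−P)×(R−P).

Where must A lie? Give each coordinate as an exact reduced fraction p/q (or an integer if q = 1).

1. A_x = 28  [2·signedArea(ABD) = -45 ∩ AD · BC = 60]
2. A_y = 23  [2·signedArea(ABD) = -45 ∩ AD · BC = 60]
   → A = (28, 23)

A = (28, 23)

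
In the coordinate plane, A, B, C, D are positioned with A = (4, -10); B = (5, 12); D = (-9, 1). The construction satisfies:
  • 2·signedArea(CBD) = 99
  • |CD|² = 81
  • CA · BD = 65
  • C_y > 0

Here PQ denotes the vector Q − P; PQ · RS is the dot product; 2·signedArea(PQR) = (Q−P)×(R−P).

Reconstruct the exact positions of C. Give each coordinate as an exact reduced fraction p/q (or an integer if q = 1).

C = (0, 1)

1. C_x = 0  [2·signedArea(CBD) = 99 ∩ CA · BD = 65]
2. C_y = 1  [2·signedArea(CBD) = 99 ∩ CA · BD = 65]
   → C = (0, 1)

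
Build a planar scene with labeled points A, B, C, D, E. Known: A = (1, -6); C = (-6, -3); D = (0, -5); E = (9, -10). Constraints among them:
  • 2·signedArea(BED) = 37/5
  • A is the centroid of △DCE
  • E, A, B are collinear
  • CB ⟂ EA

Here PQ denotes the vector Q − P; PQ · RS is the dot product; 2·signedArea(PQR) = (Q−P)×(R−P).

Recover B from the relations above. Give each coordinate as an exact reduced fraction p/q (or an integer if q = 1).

1. B_x = -29/5  [E, A, B are collinear ∩ CB ⟂ EA]
2. B_y = -13/5  [E, A, B are collinear ∩ CB ⟂ EA]
   → B = (-29/5, -13/5)

B = (-29/5, -13/5)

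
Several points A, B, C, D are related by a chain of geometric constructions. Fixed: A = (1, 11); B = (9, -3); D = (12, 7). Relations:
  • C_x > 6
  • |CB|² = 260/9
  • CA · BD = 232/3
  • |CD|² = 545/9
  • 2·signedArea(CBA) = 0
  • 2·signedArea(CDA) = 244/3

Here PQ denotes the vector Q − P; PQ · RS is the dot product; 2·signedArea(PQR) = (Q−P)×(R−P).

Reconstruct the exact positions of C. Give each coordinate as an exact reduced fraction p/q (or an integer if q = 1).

C = (19/3, 5/3)

1. C_x = 19/3  [2·signedArea(CBA) = 0 ∩ 2·signedArea(CDA) = 244/3]
2. C_y = 5/3  [2·signedArea(CBA) = 0 ∩ 2·signedArea(CDA) = 244/3]
   → C = (19/3, 5/3)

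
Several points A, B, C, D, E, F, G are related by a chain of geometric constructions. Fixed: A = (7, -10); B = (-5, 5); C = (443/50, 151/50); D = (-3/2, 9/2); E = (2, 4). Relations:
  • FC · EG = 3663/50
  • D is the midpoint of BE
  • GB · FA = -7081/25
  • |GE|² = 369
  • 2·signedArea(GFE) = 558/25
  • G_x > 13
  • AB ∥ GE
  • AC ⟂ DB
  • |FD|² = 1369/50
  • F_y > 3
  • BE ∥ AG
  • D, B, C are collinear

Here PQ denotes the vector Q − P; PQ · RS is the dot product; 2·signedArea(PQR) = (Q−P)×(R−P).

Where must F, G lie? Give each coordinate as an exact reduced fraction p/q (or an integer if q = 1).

1. G_x = 14  [AB ∥ GE ∩ BE ∥ AG]
2. G_y = -11  [AB ∥ GE ∩ BE ∥ AG]
   → G = (14, -11)
3. F_x = 92/25  [FC · EG = 3663/50 ∩ 2·signedArea(GFE) = 558/25]
4. F_y = 94/25  [FC · EG = 3663/50 ∩ 2·signedArea(GFE) = 558/25]
   → F = (92/25, 94/25)

F = (92/25, 94/25)
G = (14, -11)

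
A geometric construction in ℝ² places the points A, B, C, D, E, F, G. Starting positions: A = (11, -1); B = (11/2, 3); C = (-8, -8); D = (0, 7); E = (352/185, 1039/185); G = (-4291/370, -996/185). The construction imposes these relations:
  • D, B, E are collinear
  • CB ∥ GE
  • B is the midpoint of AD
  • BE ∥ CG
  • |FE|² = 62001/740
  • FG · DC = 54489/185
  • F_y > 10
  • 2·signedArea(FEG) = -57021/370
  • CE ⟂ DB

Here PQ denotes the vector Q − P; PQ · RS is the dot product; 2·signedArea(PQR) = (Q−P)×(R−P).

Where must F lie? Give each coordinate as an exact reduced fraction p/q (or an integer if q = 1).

1. F_x = -11/2  [FG · DC = 54489/185 ∩ 2·signedArea(FEG) = -57021/370]
2. F_y = 11  [FG · DC = 54489/185 ∩ 2·signedArea(FEG) = -57021/370]
   → F = (-11/2, 11)

F = (-11/2, 11)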